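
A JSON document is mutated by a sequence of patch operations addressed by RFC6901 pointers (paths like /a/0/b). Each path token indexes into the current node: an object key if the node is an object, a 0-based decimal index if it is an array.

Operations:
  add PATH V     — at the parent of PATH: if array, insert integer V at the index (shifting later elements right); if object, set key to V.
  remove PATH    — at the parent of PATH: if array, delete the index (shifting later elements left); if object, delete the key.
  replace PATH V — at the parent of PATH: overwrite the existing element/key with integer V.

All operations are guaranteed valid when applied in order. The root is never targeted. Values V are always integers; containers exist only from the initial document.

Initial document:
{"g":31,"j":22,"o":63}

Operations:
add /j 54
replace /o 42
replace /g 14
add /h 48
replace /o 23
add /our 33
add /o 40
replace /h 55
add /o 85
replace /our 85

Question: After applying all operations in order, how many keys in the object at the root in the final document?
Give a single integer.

After op 1 (add /j 54): {"g":31,"j":54,"o":63}
After op 2 (replace /o 42): {"g":31,"j":54,"o":42}
After op 3 (replace /g 14): {"g":14,"j":54,"o":42}
After op 4 (add /h 48): {"g":14,"h":48,"j":54,"o":42}
After op 5 (replace /o 23): {"g":14,"h":48,"j":54,"o":23}
After op 6 (add /our 33): {"g":14,"h":48,"j":54,"o":23,"our":33}
After op 7 (add /o 40): {"g":14,"h":48,"j":54,"o":40,"our":33}
After op 8 (replace /h 55): {"g":14,"h":55,"j":54,"o":40,"our":33}
After op 9 (add /o 85): {"g":14,"h":55,"j":54,"o":85,"our":33}
After op 10 (replace /our 85): {"g":14,"h":55,"j":54,"o":85,"our":85}
Size at the root: 5

Answer: 5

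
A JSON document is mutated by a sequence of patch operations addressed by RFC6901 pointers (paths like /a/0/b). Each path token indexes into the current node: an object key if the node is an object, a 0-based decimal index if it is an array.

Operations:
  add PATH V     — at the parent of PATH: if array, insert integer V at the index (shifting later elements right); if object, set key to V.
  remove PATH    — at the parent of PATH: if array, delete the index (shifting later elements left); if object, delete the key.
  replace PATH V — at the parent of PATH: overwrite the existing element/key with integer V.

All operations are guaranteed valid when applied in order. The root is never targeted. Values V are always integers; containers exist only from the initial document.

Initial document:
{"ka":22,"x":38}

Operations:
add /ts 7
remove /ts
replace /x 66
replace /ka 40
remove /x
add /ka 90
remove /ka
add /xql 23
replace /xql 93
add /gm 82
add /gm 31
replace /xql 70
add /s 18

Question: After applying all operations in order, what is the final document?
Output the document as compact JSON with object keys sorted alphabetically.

Answer: {"gm":31,"s":18,"xql":70}

Derivation:
After op 1 (add /ts 7): {"ka":22,"ts":7,"x":38}
After op 2 (remove /ts): {"ka":22,"x":38}
After op 3 (replace /x 66): {"ka":22,"x":66}
After op 4 (replace /ka 40): {"ka":40,"x":66}
After op 5 (remove /x): {"ka":40}
After op 6 (add /ka 90): {"ka":90}
After op 7 (remove /ka): {}
After op 8 (add /xql 23): {"xql":23}
After op 9 (replace /xql 93): {"xql":93}
After op 10 (add /gm 82): {"gm":82,"xql":93}
After op 11 (add /gm 31): {"gm":31,"xql":93}
After op 12 (replace /xql 70): {"gm":31,"xql":70}
After op 13 (add /s 18): {"gm":31,"s":18,"xql":70}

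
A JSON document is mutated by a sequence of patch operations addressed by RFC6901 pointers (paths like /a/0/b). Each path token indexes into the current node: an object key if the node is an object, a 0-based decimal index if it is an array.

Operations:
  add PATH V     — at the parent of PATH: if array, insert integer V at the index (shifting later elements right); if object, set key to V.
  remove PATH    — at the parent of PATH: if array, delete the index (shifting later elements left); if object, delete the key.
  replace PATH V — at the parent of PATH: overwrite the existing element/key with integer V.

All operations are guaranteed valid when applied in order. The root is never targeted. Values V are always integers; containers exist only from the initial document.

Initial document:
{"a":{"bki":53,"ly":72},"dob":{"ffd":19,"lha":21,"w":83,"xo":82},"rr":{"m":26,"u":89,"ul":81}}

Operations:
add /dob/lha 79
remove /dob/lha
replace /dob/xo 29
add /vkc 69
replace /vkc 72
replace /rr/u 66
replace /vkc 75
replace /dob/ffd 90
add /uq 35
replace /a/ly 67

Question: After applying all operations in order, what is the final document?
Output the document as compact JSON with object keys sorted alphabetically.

Answer: {"a":{"bki":53,"ly":67},"dob":{"ffd":90,"w":83,"xo":29},"rr":{"m":26,"u":66,"ul":81},"uq":35,"vkc":75}

Derivation:
After op 1 (add /dob/lha 79): {"a":{"bki":53,"ly":72},"dob":{"ffd":19,"lha":79,"w":83,"xo":82},"rr":{"m":26,"u":89,"ul":81}}
After op 2 (remove /dob/lha): {"a":{"bki":53,"ly":72},"dob":{"ffd":19,"w":83,"xo":82},"rr":{"m":26,"u":89,"ul":81}}
After op 3 (replace /dob/xo 29): {"a":{"bki":53,"ly":72},"dob":{"ffd":19,"w":83,"xo":29},"rr":{"m":26,"u":89,"ul":81}}
After op 4 (add /vkc 69): {"a":{"bki":53,"ly":72},"dob":{"ffd":19,"w":83,"xo":29},"rr":{"m":26,"u":89,"ul":81},"vkc":69}
After op 5 (replace /vkc 72): {"a":{"bki":53,"ly":72},"dob":{"ffd":19,"w":83,"xo":29},"rr":{"m":26,"u":89,"ul":81},"vkc":72}
After op 6 (replace /rr/u 66): {"a":{"bki":53,"ly":72},"dob":{"ffd":19,"w":83,"xo":29},"rr":{"m":26,"u":66,"ul":81},"vkc":72}
After op 7 (replace /vkc 75): {"a":{"bki":53,"ly":72},"dob":{"ffd":19,"w":83,"xo":29},"rr":{"m":26,"u":66,"ul":81},"vkc":75}
After op 8 (replace /dob/ffd 90): {"a":{"bki":53,"ly":72},"dob":{"ffd":90,"w":83,"xo":29},"rr":{"m":26,"u":66,"ul":81},"vkc":75}
After op 9 (add /uq 35): {"a":{"bki":53,"ly":72},"dob":{"ffd":90,"w":83,"xo":29},"rr":{"m":26,"u":66,"ul":81},"uq":35,"vkc":75}
After op 10 (replace /a/ly 67): {"a":{"bki":53,"ly":67},"dob":{"ffd":90,"w":83,"xo":29},"rr":{"m":26,"u":66,"ul":81},"uq":35,"vkc":75}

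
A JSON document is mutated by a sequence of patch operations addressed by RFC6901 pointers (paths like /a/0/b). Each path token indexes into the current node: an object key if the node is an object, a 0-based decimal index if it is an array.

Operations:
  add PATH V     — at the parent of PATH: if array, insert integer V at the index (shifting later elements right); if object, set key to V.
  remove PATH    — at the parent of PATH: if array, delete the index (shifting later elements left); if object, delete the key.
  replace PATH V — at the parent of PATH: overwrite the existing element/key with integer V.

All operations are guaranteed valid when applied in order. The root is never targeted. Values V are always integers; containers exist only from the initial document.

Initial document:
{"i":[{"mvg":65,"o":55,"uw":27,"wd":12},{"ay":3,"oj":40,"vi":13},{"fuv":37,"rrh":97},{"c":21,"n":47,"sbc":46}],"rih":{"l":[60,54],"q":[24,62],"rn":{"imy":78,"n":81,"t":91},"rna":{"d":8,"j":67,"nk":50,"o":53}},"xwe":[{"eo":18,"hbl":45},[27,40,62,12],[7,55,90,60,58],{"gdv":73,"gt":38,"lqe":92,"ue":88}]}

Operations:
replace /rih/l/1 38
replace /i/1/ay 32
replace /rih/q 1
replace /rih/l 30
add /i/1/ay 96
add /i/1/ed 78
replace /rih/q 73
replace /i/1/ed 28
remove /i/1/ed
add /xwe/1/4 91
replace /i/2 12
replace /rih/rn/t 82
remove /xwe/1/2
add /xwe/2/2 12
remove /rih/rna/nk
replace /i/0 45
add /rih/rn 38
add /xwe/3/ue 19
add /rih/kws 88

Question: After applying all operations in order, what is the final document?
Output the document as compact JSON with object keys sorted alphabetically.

Answer: {"i":[45,{"ay":96,"oj":40,"vi":13},12,{"c":21,"n":47,"sbc":46}],"rih":{"kws":88,"l":30,"q":73,"rn":38,"rna":{"d":8,"j":67,"o":53}},"xwe":[{"eo":18,"hbl":45},[27,40,12,91],[7,55,12,90,60,58],{"gdv":73,"gt":38,"lqe":92,"ue":19}]}

Derivation:
After op 1 (replace /rih/l/1 38): {"i":[{"mvg":65,"o":55,"uw":27,"wd":12},{"ay":3,"oj":40,"vi":13},{"fuv":37,"rrh":97},{"c":21,"n":47,"sbc":46}],"rih":{"l":[60,38],"q":[24,62],"rn":{"imy":78,"n":81,"t":91},"rna":{"d":8,"j":67,"nk":50,"o":53}},"xwe":[{"eo":18,"hbl":45},[27,40,62,12],[7,55,90,60,58],{"gdv":73,"gt":38,"lqe":92,"ue":88}]}
After op 2 (replace /i/1/ay 32): {"i":[{"mvg":65,"o":55,"uw":27,"wd":12},{"ay":32,"oj":40,"vi":13},{"fuv":37,"rrh":97},{"c":21,"n":47,"sbc":46}],"rih":{"l":[60,38],"q":[24,62],"rn":{"imy":78,"n":81,"t":91},"rna":{"d":8,"j":67,"nk":50,"o":53}},"xwe":[{"eo":18,"hbl":45},[27,40,62,12],[7,55,90,60,58],{"gdv":73,"gt":38,"lqe":92,"ue":88}]}
After op 3 (replace /rih/q 1): {"i":[{"mvg":65,"o":55,"uw":27,"wd":12},{"ay":32,"oj":40,"vi":13},{"fuv":37,"rrh":97},{"c":21,"n":47,"sbc":46}],"rih":{"l":[60,38],"q":1,"rn":{"imy":78,"n":81,"t":91},"rna":{"d":8,"j":67,"nk":50,"o":53}},"xwe":[{"eo":18,"hbl":45},[27,40,62,12],[7,55,90,60,58],{"gdv":73,"gt":38,"lqe":92,"ue":88}]}
After op 4 (replace /rih/l 30): {"i":[{"mvg":65,"o":55,"uw":27,"wd":12},{"ay":32,"oj":40,"vi":13},{"fuv":37,"rrh":97},{"c":21,"n":47,"sbc":46}],"rih":{"l":30,"q":1,"rn":{"imy":78,"n":81,"t":91},"rna":{"d":8,"j":67,"nk":50,"o":53}},"xwe":[{"eo":18,"hbl":45},[27,40,62,12],[7,55,90,60,58],{"gdv":73,"gt":38,"lqe":92,"ue":88}]}
After op 5 (add /i/1/ay 96): {"i":[{"mvg":65,"o":55,"uw":27,"wd":12},{"ay":96,"oj":40,"vi":13},{"fuv":37,"rrh":97},{"c":21,"n":47,"sbc":46}],"rih":{"l":30,"q":1,"rn":{"imy":78,"n":81,"t":91},"rna":{"d":8,"j":67,"nk":50,"o":53}},"xwe":[{"eo":18,"hbl":45},[27,40,62,12],[7,55,90,60,58],{"gdv":73,"gt":38,"lqe":92,"ue":88}]}
After op 6 (add /i/1/ed 78): {"i":[{"mvg":65,"o":55,"uw":27,"wd":12},{"ay":96,"ed":78,"oj":40,"vi":13},{"fuv":37,"rrh":97},{"c":21,"n":47,"sbc":46}],"rih":{"l":30,"q":1,"rn":{"imy":78,"n":81,"t":91},"rna":{"d":8,"j":67,"nk":50,"o":53}},"xwe":[{"eo":18,"hbl":45},[27,40,62,12],[7,55,90,60,58],{"gdv":73,"gt":38,"lqe":92,"ue":88}]}
After op 7 (replace /rih/q 73): {"i":[{"mvg":65,"o":55,"uw":27,"wd":12},{"ay":96,"ed":78,"oj":40,"vi":13},{"fuv":37,"rrh":97},{"c":21,"n":47,"sbc":46}],"rih":{"l":30,"q":73,"rn":{"imy":78,"n":81,"t":91},"rna":{"d":8,"j":67,"nk":50,"o":53}},"xwe":[{"eo":18,"hbl":45},[27,40,62,12],[7,55,90,60,58],{"gdv":73,"gt":38,"lqe":92,"ue":88}]}
After op 8 (replace /i/1/ed 28): {"i":[{"mvg":65,"o":55,"uw":27,"wd":12},{"ay":96,"ed":28,"oj":40,"vi":13},{"fuv":37,"rrh":97},{"c":21,"n":47,"sbc":46}],"rih":{"l":30,"q":73,"rn":{"imy":78,"n":81,"t":91},"rna":{"d":8,"j":67,"nk":50,"o":53}},"xwe":[{"eo":18,"hbl":45},[27,40,62,12],[7,55,90,60,58],{"gdv":73,"gt":38,"lqe":92,"ue":88}]}
After op 9 (remove /i/1/ed): {"i":[{"mvg":65,"o":55,"uw":27,"wd":12},{"ay":96,"oj":40,"vi":13},{"fuv":37,"rrh":97},{"c":21,"n":47,"sbc":46}],"rih":{"l":30,"q":73,"rn":{"imy":78,"n":81,"t":91},"rna":{"d":8,"j":67,"nk":50,"o":53}},"xwe":[{"eo":18,"hbl":45},[27,40,62,12],[7,55,90,60,58],{"gdv":73,"gt":38,"lqe":92,"ue":88}]}
After op 10 (add /xwe/1/4 91): {"i":[{"mvg":65,"o":55,"uw":27,"wd":12},{"ay":96,"oj":40,"vi":13},{"fuv":37,"rrh":97},{"c":21,"n":47,"sbc":46}],"rih":{"l":30,"q":73,"rn":{"imy":78,"n":81,"t":91},"rna":{"d":8,"j":67,"nk":50,"o":53}},"xwe":[{"eo":18,"hbl":45},[27,40,62,12,91],[7,55,90,60,58],{"gdv":73,"gt":38,"lqe":92,"ue":88}]}
After op 11 (replace /i/2 12): {"i":[{"mvg":65,"o":55,"uw":27,"wd":12},{"ay":96,"oj":40,"vi":13},12,{"c":21,"n":47,"sbc":46}],"rih":{"l":30,"q":73,"rn":{"imy":78,"n":81,"t":91},"rna":{"d":8,"j":67,"nk":50,"o":53}},"xwe":[{"eo":18,"hbl":45},[27,40,62,12,91],[7,55,90,60,58],{"gdv":73,"gt":38,"lqe":92,"ue":88}]}
After op 12 (replace /rih/rn/t 82): {"i":[{"mvg":65,"o":55,"uw":27,"wd":12},{"ay":96,"oj":40,"vi":13},12,{"c":21,"n":47,"sbc":46}],"rih":{"l":30,"q":73,"rn":{"imy":78,"n":81,"t":82},"rna":{"d":8,"j":67,"nk":50,"o":53}},"xwe":[{"eo":18,"hbl":45},[27,40,62,12,91],[7,55,90,60,58],{"gdv":73,"gt":38,"lqe":92,"ue":88}]}
After op 13 (remove /xwe/1/2): {"i":[{"mvg":65,"o":55,"uw":27,"wd":12},{"ay":96,"oj":40,"vi":13},12,{"c":21,"n":47,"sbc":46}],"rih":{"l":30,"q":73,"rn":{"imy":78,"n":81,"t":82},"rna":{"d":8,"j":67,"nk":50,"o":53}},"xwe":[{"eo":18,"hbl":45},[27,40,12,91],[7,55,90,60,58],{"gdv":73,"gt":38,"lqe":92,"ue":88}]}
After op 14 (add /xwe/2/2 12): {"i":[{"mvg":65,"o":55,"uw":27,"wd":12},{"ay":96,"oj":40,"vi":13},12,{"c":21,"n":47,"sbc":46}],"rih":{"l":30,"q":73,"rn":{"imy":78,"n":81,"t":82},"rna":{"d":8,"j":67,"nk":50,"o":53}},"xwe":[{"eo":18,"hbl":45},[27,40,12,91],[7,55,12,90,60,58],{"gdv":73,"gt":38,"lqe":92,"ue":88}]}
After op 15 (remove /rih/rna/nk): {"i":[{"mvg":65,"o":55,"uw":27,"wd":12},{"ay":96,"oj":40,"vi":13},12,{"c":21,"n":47,"sbc":46}],"rih":{"l":30,"q":73,"rn":{"imy":78,"n":81,"t":82},"rna":{"d":8,"j":67,"o":53}},"xwe":[{"eo":18,"hbl":45},[27,40,12,91],[7,55,12,90,60,58],{"gdv":73,"gt":38,"lqe":92,"ue":88}]}
After op 16 (replace /i/0 45): {"i":[45,{"ay":96,"oj":40,"vi":13},12,{"c":21,"n":47,"sbc":46}],"rih":{"l":30,"q":73,"rn":{"imy":78,"n":81,"t":82},"rna":{"d":8,"j":67,"o":53}},"xwe":[{"eo":18,"hbl":45},[27,40,12,91],[7,55,12,90,60,58],{"gdv":73,"gt":38,"lqe":92,"ue":88}]}
After op 17 (add /rih/rn 38): {"i":[45,{"ay":96,"oj":40,"vi":13},12,{"c":21,"n":47,"sbc":46}],"rih":{"l":30,"q":73,"rn":38,"rna":{"d":8,"j":67,"o":53}},"xwe":[{"eo":18,"hbl":45},[27,40,12,91],[7,55,12,90,60,58],{"gdv":73,"gt":38,"lqe":92,"ue":88}]}
After op 18 (add /xwe/3/ue 19): {"i":[45,{"ay":96,"oj":40,"vi":13},12,{"c":21,"n":47,"sbc":46}],"rih":{"l":30,"q":73,"rn":38,"rna":{"d":8,"j":67,"o":53}},"xwe":[{"eo":18,"hbl":45},[27,40,12,91],[7,55,12,90,60,58],{"gdv":73,"gt":38,"lqe":92,"ue":19}]}
After op 19 (add /rih/kws 88): {"i":[45,{"ay":96,"oj":40,"vi":13},12,{"c":21,"n":47,"sbc":46}],"rih":{"kws":88,"l":30,"q":73,"rn":38,"rna":{"d":8,"j":67,"o":53}},"xwe":[{"eo":18,"hbl":45},[27,40,12,91],[7,55,12,90,60,58],{"gdv":73,"gt":38,"lqe":92,"ue":19}]}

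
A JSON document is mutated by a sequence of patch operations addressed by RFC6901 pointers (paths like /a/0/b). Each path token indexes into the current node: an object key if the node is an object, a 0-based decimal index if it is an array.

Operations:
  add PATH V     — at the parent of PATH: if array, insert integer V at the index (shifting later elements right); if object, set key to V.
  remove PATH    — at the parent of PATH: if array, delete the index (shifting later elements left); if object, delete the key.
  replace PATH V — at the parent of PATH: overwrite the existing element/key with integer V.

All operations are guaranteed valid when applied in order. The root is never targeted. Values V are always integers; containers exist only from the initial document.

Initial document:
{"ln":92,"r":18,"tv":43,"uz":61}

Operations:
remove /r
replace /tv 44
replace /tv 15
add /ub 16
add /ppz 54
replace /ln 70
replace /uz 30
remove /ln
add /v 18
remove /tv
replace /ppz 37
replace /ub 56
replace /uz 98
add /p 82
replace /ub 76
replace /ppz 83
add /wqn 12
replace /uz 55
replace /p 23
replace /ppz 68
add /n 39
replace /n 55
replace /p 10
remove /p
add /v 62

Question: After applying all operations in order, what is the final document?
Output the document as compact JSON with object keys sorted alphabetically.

After op 1 (remove /r): {"ln":92,"tv":43,"uz":61}
After op 2 (replace /tv 44): {"ln":92,"tv":44,"uz":61}
After op 3 (replace /tv 15): {"ln":92,"tv":15,"uz":61}
After op 4 (add /ub 16): {"ln":92,"tv":15,"ub":16,"uz":61}
After op 5 (add /ppz 54): {"ln":92,"ppz":54,"tv":15,"ub":16,"uz":61}
After op 6 (replace /ln 70): {"ln":70,"ppz":54,"tv":15,"ub":16,"uz":61}
After op 7 (replace /uz 30): {"ln":70,"ppz":54,"tv":15,"ub":16,"uz":30}
After op 8 (remove /ln): {"ppz":54,"tv":15,"ub":16,"uz":30}
After op 9 (add /v 18): {"ppz":54,"tv":15,"ub":16,"uz":30,"v":18}
After op 10 (remove /tv): {"ppz":54,"ub":16,"uz":30,"v":18}
After op 11 (replace /ppz 37): {"ppz":37,"ub":16,"uz":30,"v":18}
After op 12 (replace /ub 56): {"ppz":37,"ub":56,"uz":30,"v":18}
After op 13 (replace /uz 98): {"ppz":37,"ub":56,"uz":98,"v":18}
After op 14 (add /p 82): {"p":82,"ppz":37,"ub":56,"uz":98,"v":18}
After op 15 (replace /ub 76): {"p":82,"ppz":37,"ub":76,"uz":98,"v":18}
After op 16 (replace /ppz 83): {"p":82,"ppz":83,"ub":76,"uz":98,"v":18}
After op 17 (add /wqn 12): {"p":82,"ppz":83,"ub":76,"uz":98,"v":18,"wqn":12}
After op 18 (replace /uz 55): {"p":82,"ppz":83,"ub":76,"uz":55,"v":18,"wqn":12}
After op 19 (replace /p 23): {"p":23,"ppz":83,"ub":76,"uz":55,"v":18,"wqn":12}
After op 20 (replace /ppz 68): {"p":23,"ppz":68,"ub":76,"uz":55,"v":18,"wqn":12}
After op 21 (add /n 39): {"n":39,"p":23,"ppz":68,"ub":76,"uz":55,"v":18,"wqn":12}
After op 22 (replace /n 55): {"n":55,"p":23,"ppz":68,"ub":76,"uz":55,"v":18,"wqn":12}
After op 23 (replace /p 10): {"n":55,"p":10,"ppz":68,"ub":76,"uz":55,"v":18,"wqn":12}
After op 24 (remove /p): {"n":55,"ppz":68,"ub":76,"uz":55,"v":18,"wqn":12}
After op 25 (add /v 62): {"n":55,"ppz":68,"ub":76,"uz":55,"v":62,"wqn":12}

Answer: {"n":55,"ppz":68,"ub":76,"uz":55,"v":62,"wqn":12}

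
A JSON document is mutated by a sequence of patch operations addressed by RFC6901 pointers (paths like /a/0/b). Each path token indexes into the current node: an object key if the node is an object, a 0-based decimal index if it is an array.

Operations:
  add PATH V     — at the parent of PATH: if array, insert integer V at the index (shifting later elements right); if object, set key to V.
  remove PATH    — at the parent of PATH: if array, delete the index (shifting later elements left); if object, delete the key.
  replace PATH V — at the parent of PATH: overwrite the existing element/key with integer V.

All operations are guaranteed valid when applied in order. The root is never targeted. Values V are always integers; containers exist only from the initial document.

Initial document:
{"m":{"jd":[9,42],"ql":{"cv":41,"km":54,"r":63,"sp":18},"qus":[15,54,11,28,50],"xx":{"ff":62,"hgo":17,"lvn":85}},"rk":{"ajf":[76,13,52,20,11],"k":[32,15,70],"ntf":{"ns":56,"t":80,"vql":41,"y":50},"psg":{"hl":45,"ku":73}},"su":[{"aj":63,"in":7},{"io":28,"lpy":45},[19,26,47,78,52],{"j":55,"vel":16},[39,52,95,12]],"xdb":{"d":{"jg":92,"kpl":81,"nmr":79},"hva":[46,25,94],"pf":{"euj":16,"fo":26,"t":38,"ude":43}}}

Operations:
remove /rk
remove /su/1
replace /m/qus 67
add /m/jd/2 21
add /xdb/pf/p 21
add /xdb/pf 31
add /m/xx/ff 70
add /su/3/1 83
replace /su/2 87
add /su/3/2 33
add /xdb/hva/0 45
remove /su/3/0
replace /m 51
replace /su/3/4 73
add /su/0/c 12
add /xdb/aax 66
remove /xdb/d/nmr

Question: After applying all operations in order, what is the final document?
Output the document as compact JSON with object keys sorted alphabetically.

After op 1 (remove /rk): {"m":{"jd":[9,42],"ql":{"cv":41,"km":54,"r":63,"sp":18},"qus":[15,54,11,28,50],"xx":{"ff":62,"hgo":17,"lvn":85}},"su":[{"aj":63,"in":7},{"io":28,"lpy":45},[19,26,47,78,52],{"j":55,"vel":16},[39,52,95,12]],"xdb":{"d":{"jg":92,"kpl":81,"nmr":79},"hva":[46,25,94],"pf":{"euj":16,"fo":26,"t":38,"ude":43}}}
After op 2 (remove /su/1): {"m":{"jd":[9,42],"ql":{"cv":41,"km":54,"r":63,"sp":18},"qus":[15,54,11,28,50],"xx":{"ff":62,"hgo":17,"lvn":85}},"su":[{"aj":63,"in":7},[19,26,47,78,52],{"j":55,"vel":16},[39,52,95,12]],"xdb":{"d":{"jg":92,"kpl":81,"nmr":79},"hva":[46,25,94],"pf":{"euj":16,"fo":26,"t":38,"ude":43}}}
After op 3 (replace /m/qus 67): {"m":{"jd":[9,42],"ql":{"cv":41,"km":54,"r":63,"sp":18},"qus":67,"xx":{"ff":62,"hgo":17,"lvn":85}},"su":[{"aj":63,"in":7},[19,26,47,78,52],{"j":55,"vel":16},[39,52,95,12]],"xdb":{"d":{"jg":92,"kpl":81,"nmr":79},"hva":[46,25,94],"pf":{"euj":16,"fo":26,"t":38,"ude":43}}}
After op 4 (add /m/jd/2 21): {"m":{"jd":[9,42,21],"ql":{"cv":41,"km":54,"r":63,"sp":18},"qus":67,"xx":{"ff":62,"hgo":17,"lvn":85}},"su":[{"aj":63,"in":7},[19,26,47,78,52],{"j":55,"vel":16},[39,52,95,12]],"xdb":{"d":{"jg":92,"kpl":81,"nmr":79},"hva":[46,25,94],"pf":{"euj":16,"fo":26,"t":38,"ude":43}}}
After op 5 (add /xdb/pf/p 21): {"m":{"jd":[9,42,21],"ql":{"cv":41,"km":54,"r":63,"sp":18},"qus":67,"xx":{"ff":62,"hgo":17,"lvn":85}},"su":[{"aj":63,"in":7},[19,26,47,78,52],{"j":55,"vel":16},[39,52,95,12]],"xdb":{"d":{"jg":92,"kpl":81,"nmr":79},"hva":[46,25,94],"pf":{"euj":16,"fo":26,"p":21,"t":38,"ude":43}}}
After op 6 (add /xdb/pf 31): {"m":{"jd":[9,42,21],"ql":{"cv":41,"km":54,"r":63,"sp":18},"qus":67,"xx":{"ff":62,"hgo":17,"lvn":85}},"su":[{"aj":63,"in":7},[19,26,47,78,52],{"j":55,"vel":16},[39,52,95,12]],"xdb":{"d":{"jg":92,"kpl":81,"nmr":79},"hva":[46,25,94],"pf":31}}
After op 7 (add /m/xx/ff 70): {"m":{"jd":[9,42,21],"ql":{"cv":41,"km":54,"r":63,"sp":18},"qus":67,"xx":{"ff":70,"hgo":17,"lvn":85}},"su":[{"aj":63,"in":7},[19,26,47,78,52],{"j":55,"vel":16},[39,52,95,12]],"xdb":{"d":{"jg":92,"kpl":81,"nmr":79},"hva":[46,25,94],"pf":31}}
After op 8 (add /su/3/1 83): {"m":{"jd":[9,42,21],"ql":{"cv":41,"km":54,"r":63,"sp":18},"qus":67,"xx":{"ff":70,"hgo":17,"lvn":85}},"su":[{"aj":63,"in":7},[19,26,47,78,52],{"j":55,"vel":16},[39,83,52,95,12]],"xdb":{"d":{"jg":92,"kpl":81,"nmr":79},"hva":[46,25,94],"pf":31}}
After op 9 (replace /su/2 87): {"m":{"jd":[9,42,21],"ql":{"cv":41,"km":54,"r":63,"sp":18},"qus":67,"xx":{"ff":70,"hgo":17,"lvn":85}},"su":[{"aj":63,"in":7},[19,26,47,78,52],87,[39,83,52,95,12]],"xdb":{"d":{"jg":92,"kpl":81,"nmr":79},"hva":[46,25,94],"pf":31}}
After op 10 (add /su/3/2 33): {"m":{"jd":[9,42,21],"ql":{"cv":41,"km":54,"r":63,"sp":18},"qus":67,"xx":{"ff":70,"hgo":17,"lvn":85}},"su":[{"aj":63,"in":7},[19,26,47,78,52],87,[39,83,33,52,95,12]],"xdb":{"d":{"jg":92,"kpl":81,"nmr":79},"hva":[46,25,94],"pf":31}}
After op 11 (add /xdb/hva/0 45): {"m":{"jd":[9,42,21],"ql":{"cv":41,"km":54,"r":63,"sp":18},"qus":67,"xx":{"ff":70,"hgo":17,"lvn":85}},"su":[{"aj":63,"in":7},[19,26,47,78,52],87,[39,83,33,52,95,12]],"xdb":{"d":{"jg":92,"kpl":81,"nmr":79},"hva":[45,46,25,94],"pf":31}}
After op 12 (remove /su/3/0): {"m":{"jd":[9,42,21],"ql":{"cv":41,"km":54,"r":63,"sp":18},"qus":67,"xx":{"ff":70,"hgo":17,"lvn":85}},"su":[{"aj":63,"in":7},[19,26,47,78,52],87,[83,33,52,95,12]],"xdb":{"d":{"jg":92,"kpl":81,"nmr":79},"hva":[45,46,25,94],"pf":31}}
After op 13 (replace /m 51): {"m":51,"su":[{"aj":63,"in":7},[19,26,47,78,52],87,[83,33,52,95,12]],"xdb":{"d":{"jg":92,"kpl":81,"nmr":79},"hva":[45,46,25,94],"pf":31}}
After op 14 (replace /su/3/4 73): {"m":51,"su":[{"aj":63,"in":7},[19,26,47,78,52],87,[83,33,52,95,73]],"xdb":{"d":{"jg":92,"kpl":81,"nmr":79},"hva":[45,46,25,94],"pf":31}}
After op 15 (add /su/0/c 12): {"m":51,"su":[{"aj":63,"c":12,"in":7},[19,26,47,78,52],87,[83,33,52,95,73]],"xdb":{"d":{"jg":92,"kpl":81,"nmr":79},"hva":[45,46,25,94],"pf":31}}
After op 16 (add /xdb/aax 66): {"m":51,"su":[{"aj":63,"c":12,"in":7},[19,26,47,78,52],87,[83,33,52,95,73]],"xdb":{"aax":66,"d":{"jg":92,"kpl":81,"nmr":79},"hva":[45,46,25,94],"pf":31}}
After op 17 (remove /xdb/d/nmr): {"m":51,"su":[{"aj":63,"c":12,"in":7},[19,26,47,78,52],87,[83,33,52,95,73]],"xdb":{"aax":66,"d":{"jg":92,"kpl":81},"hva":[45,46,25,94],"pf":31}}

Answer: {"m":51,"su":[{"aj":63,"c":12,"in":7},[19,26,47,78,52],87,[83,33,52,95,73]],"xdb":{"aax":66,"d":{"jg":92,"kpl":81},"hva":[45,46,25,94],"pf":31}}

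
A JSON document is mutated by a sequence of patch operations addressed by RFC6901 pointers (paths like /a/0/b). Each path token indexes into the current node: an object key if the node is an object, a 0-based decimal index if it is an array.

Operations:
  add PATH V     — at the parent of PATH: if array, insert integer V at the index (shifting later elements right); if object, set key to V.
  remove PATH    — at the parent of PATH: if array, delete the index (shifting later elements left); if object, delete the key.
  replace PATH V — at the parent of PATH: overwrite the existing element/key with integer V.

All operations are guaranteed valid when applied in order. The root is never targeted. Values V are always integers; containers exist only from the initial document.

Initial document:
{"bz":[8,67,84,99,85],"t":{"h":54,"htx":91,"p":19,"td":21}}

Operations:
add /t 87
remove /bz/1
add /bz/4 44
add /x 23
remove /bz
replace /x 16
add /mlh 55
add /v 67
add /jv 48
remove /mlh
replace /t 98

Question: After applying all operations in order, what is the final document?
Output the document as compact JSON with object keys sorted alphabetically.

After op 1 (add /t 87): {"bz":[8,67,84,99,85],"t":87}
After op 2 (remove /bz/1): {"bz":[8,84,99,85],"t":87}
After op 3 (add /bz/4 44): {"bz":[8,84,99,85,44],"t":87}
After op 4 (add /x 23): {"bz":[8,84,99,85,44],"t":87,"x":23}
After op 5 (remove /bz): {"t":87,"x":23}
After op 6 (replace /x 16): {"t":87,"x":16}
After op 7 (add /mlh 55): {"mlh":55,"t":87,"x":16}
After op 8 (add /v 67): {"mlh":55,"t":87,"v":67,"x":16}
After op 9 (add /jv 48): {"jv":48,"mlh":55,"t":87,"v":67,"x":16}
After op 10 (remove /mlh): {"jv":48,"t":87,"v":67,"x":16}
After op 11 (replace /t 98): {"jv":48,"t":98,"v":67,"x":16}

Answer: {"jv":48,"t":98,"v":67,"x":16}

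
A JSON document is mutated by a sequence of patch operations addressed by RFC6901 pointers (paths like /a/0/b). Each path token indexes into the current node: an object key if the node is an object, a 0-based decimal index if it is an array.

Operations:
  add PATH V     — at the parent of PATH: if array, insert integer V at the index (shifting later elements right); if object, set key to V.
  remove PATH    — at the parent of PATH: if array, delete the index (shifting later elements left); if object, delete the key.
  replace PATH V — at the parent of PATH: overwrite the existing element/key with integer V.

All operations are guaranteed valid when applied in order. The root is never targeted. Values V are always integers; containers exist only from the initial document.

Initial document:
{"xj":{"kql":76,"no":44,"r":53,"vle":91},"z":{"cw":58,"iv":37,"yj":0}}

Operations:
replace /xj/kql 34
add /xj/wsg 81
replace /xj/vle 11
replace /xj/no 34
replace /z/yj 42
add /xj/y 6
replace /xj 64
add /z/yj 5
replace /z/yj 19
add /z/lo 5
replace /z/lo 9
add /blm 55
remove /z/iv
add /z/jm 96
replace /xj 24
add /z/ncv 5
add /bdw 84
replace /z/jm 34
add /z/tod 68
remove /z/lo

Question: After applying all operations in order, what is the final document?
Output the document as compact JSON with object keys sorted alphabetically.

After op 1 (replace /xj/kql 34): {"xj":{"kql":34,"no":44,"r":53,"vle":91},"z":{"cw":58,"iv":37,"yj":0}}
After op 2 (add /xj/wsg 81): {"xj":{"kql":34,"no":44,"r":53,"vle":91,"wsg":81},"z":{"cw":58,"iv":37,"yj":0}}
After op 3 (replace /xj/vle 11): {"xj":{"kql":34,"no":44,"r":53,"vle":11,"wsg":81},"z":{"cw":58,"iv":37,"yj":0}}
After op 4 (replace /xj/no 34): {"xj":{"kql":34,"no":34,"r":53,"vle":11,"wsg":81},"z":{"cw":58,"iv":37,"yj":0}}
After op 5 (replace /z/yj 42): {"xj":{"kql":34,"no":34,"r":53,"vle":11,"wsg":81},"z":{"cw":58,"iv":37,"yj":42}}
After op 6 (add /xj/y 6): {"xj":{"kql":34,"no":34,"r":53,"vle":11,"wsg":81,"y":6},"z":{"cw":58,"iv":37,"yj":42}}
After op 7 (replace /xj 64): {"xj":64,"z":{"cw":58,"iv":37,"yj":42}}
After op 8 (add /z/yj 5): {"xj":64,"z":{"cw":58,"iv":37,"yj":5}}
After op 9 (replace /z/yj 19): {"xj":64,"z":{"cw":58,"iv":37,"yj":19}}
After op 10 (add /z/lo 5): {"xj":64,"z":{"cw":58,"iv":37,"lo":5,"yj":19}}
After op 11 (replace /z/lo 9): {"xj":64,"z":{"cw":58,"iv":37,"lo":9,"yj":19}}
After op 12 (add /blm 55): {"blm":55,"xj":64,"z":{"cw":58,"iv":37,"lo":9,"yj":19}}
After op 13 (remove /z/iv): {"blm":55,"xj":64,"z":{"cw":58,"lo":9,"yj":19}}
After op 14 (add /z/jm 96): {"blm":55,"xj":64,"z":{"cw":58,"jm":96,"lo":9,"yj":19}}
After op 15 (replace /xj 24): {"blm":55,"xj":24,"z":{"cw":58,"jm":96,"lo":9,"yj":19}}
After op 16 (add /z/ncv 5): {"blm":55,"xj":24,"z":{"cw":58,"jm":96,"lo":9,"ncv":5,"yj":19}}
After op 17 (add /bdw 84): {"bdw":84,"blm":55,"xj":24,"z":{"cw":58,"jm":96,"lo":9,"ncv":5,"yj":19}}
After op 18 (replace /z/jm 34): {"bdw":84,"blm":55,"xj":24,"z":{"cw":58,"jm":34,"lo":9,"ncv":5,"yj":19}}
After op 19 (add /z/tod 68): {"bdw":84,"blm":55,"xj":24,"z":{"cw":58,"jm":34,"lo":9,"ncv":5,"tod":68,"yj":19}}
After op 20 (remove /z/lo): {"bdw":84,"blm":55,"xj":24,"z":{"cw":58,"jm":34,"ncv":5,"tod":68,"yj":19}}

Answer: {"bdw":84,"blm":55,"xj":24,"z":{"cw":58,"jm":34,"ncv":5,"tod":68,"yj":19}}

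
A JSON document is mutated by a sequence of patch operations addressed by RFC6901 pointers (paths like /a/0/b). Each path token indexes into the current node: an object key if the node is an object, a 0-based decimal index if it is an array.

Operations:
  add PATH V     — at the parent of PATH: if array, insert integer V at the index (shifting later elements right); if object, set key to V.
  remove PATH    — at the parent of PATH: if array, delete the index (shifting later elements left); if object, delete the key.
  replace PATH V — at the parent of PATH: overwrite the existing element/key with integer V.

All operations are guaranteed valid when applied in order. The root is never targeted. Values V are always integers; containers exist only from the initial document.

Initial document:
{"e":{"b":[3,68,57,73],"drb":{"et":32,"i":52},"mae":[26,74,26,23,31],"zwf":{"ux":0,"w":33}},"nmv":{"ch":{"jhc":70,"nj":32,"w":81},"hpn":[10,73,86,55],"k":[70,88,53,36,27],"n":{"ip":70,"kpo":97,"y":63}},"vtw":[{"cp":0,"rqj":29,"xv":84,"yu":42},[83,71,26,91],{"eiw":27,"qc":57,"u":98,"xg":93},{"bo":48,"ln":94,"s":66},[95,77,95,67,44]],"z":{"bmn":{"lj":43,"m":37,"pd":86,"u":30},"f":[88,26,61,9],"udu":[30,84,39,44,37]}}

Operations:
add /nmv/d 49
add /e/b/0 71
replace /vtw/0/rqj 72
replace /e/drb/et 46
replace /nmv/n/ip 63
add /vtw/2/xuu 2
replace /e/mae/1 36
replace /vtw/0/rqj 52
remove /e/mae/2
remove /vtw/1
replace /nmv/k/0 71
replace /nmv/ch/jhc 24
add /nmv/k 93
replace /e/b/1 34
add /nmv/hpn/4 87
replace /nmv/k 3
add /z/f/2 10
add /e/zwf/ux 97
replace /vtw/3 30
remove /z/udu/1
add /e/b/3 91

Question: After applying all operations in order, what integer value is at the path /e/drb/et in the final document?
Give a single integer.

After op 1 (add /nmv/d 49): {"e":{"b":[3,68,57,73],"drb":{"et":32,"i":52},"mae":[26,74,26,23,31],"zwf":{"ux":0,"w":33}},"nmv":{"ch":{"jhc":70,"nj":32,"w":81},"d":49,"hpn":[10,73,86,55],"k":[70,88,53,36,27],"n":{"ip":70,"kpo":97,"y":63}},"vtw":[{"cp":0,"rqj":29,"xv":84,"yu":42},[83,71,26,91],{"eiw":27,"qc":57,"u":98,"xg":93},{"bo":48,"ln":94,"s":66},[95,77,95,67,44]],"z":{"bmn":{"lj":43,"m":37,"pd":86,"u":30},"f":[88,26,61,9],"udu":[30,84,39,44,37]}}
After op 3 (replace /vtw/0/rqj 72): {"e":{"b":[71,3,68,57,73],"drb":{"et":32,"i":52},"mae":[26,74,26,23,31],"zwf":{"ux":0,"w":33}},"nmv":{"ch":{"jhc":70,"nj":32,"w":81},"d":49,"hpn":[10,73,86,55],"k":[70,88,53,36,27],"n":{"ip":70,"kpo":97,"y":63}},"vtw":[{"cp":0,"rqj":72,"xv":84,"yu":42},[83,71,26,91],{"eiw":27,"qc":57,"u":98,"xg":93},{"bo":48,"ln":94,"s":66},[95,77,95,67,44]],"z":{"bmn":{"lj":43,"m":37,"pd":86,"u":30},"f":[88,26,61,9],"udu":[30,84,39,44,37]}}
After op 5 (replace /nmv/n/ip 63): {"e":{"b":[71,3,68,57,73],"drb":{"et":46,"i":52},"mae":[26,74,26,23,31],"zwf":{"ux":0,"w":33}},"nmv":{"ch":{"jhc":70,"nj":32,"w":81},"d":49,"hpn":[10,73,86,55],"k":[70,88,53,36,27],"n":{"ip":63,"kpo":97,"y":63}},"vtw":[{"cp":0,"rqj":72,"xv":84,"yu":42},[83,71,26,91],{"eiw":27,"qc":57,"u":98,"xg":93},{"bo":48,"ln":94,"s":66},[95,77,95,67,44]],"z":{"bmn":{"lj":43,"m":37,"pd":86,"u":30},"f":[88,26,61,9],"udu":[30,84,39,44,37]}}
After op 7 (replace /e/mae/1 36): {"e":{"b":[71,3,68,57,73],"drb":{"et":46,"i":52},"mae":[26,36,26,23,31],"zwf":{"ux":0,"w":33}},"nmv":{"ch":{"jhc":70,"nj":32,"w":81},"d":49,"hpn":[10,73,86,55],"k":[70,88,53,36,27],"n":{"ip":63,"kpo":97,"y":63}},"vtw":[{"cp":0,"rqj":72,"xv":84,"yu":42},[83,71,26,91],{"eiw":27,"qc":57,"u":98,"xg":93,"xuu":2},{"bo":48,"ln":94,"s":66},[95,77,95,67,44]],"z":{"bmn":{"lj":43,"m":37,"pd":86,"u":30},"f":[88,26,61,9],"udu":[30,84,39,44,37]}}
After op 9 (remove /e/mae/2): {"e":{"b":[71,3,68,57,73],"drb":{"et":46,"i":52},"mae":[26,36,23,31],"zwf":{"ux":0,"w":33}},"nmv":{"ch":{"jhc":70,"nj":32,"w":81},"d":49,"hpn":[10,73,86,55],"k":[70,88,53,36,27],"n":{"ip":63,"kpo":97,"y":63}},"vtw":[{"cp":0,"rqj":52,"xv":84,"yu":42},[83,71,26,91],{"eiw":27,"qc":57,"u":98,"xg":93,"xuu":2},{"bo":48,"ln":94,"s":66},[95,77,95,67,44]],"z":{"bmn":{"lj":43,"m":37,"pd":86,"u":30},"f":[88,26,61,9],"udu":[30,84,39,44,37]}}
After op 11 (replace /nmv/k/0 71): {"e":{"b":[71,3,68,57,73],"drb":{"et":46,"i":52},"mae":[26,36,23,31],"zwf":{"ux":0,"w":33}},"nmv":{"ch":{"jhc":70,"nj":32,"w":81},"d":49,"hpn":[10,73,86,55],"k":[71,88,53,36,27],"n":{"ip":63,"kpo":97,"y":63}},"vtw":[{"cp":0,"rqj":52,"xv":84,"yu":42},{"eiw":27,"qc":57,"u":98,"xg":93,"xuu":2},{"bo":48,"ln":94,"s":66},[95,77,95,67,44]],"z":{"bmn":{"lj":43,"m":37,"pd":86,"u":30},"f":[88,26,61,9],"udu":[30,84,39,44,37]}}
After op 13 (add /nmv/k 93): {"e":{"b":[71,3,68,57,73],"drb":{"et":46,"i":52},"mae":[26,36,23,31],"zwf":{"ux":0,"w":33}},"nmv":{"ch":{"jhc":24,"nj":32,"w":81},"d":49,"hpn":[10,73,86,55],"k":93,"n":{"ip":63,"kpo":97,"y":63}},"vtw":[{"cp":0,"rqj":52,"xv":84,"yu":42},{"eiw":27,"qc":57,"u":98,"xg":93,"xuu":2},{"bo":48,"ln":94,"s":66},[95,77,95,67,44]],"z":{"bmn":{"lj":43,"m":37,"pd":86,"u":30},"f":[88,26,61,9],"udu":[30,84,39,44,37]}}
After op 15 (add /nmv/hpn/4 87): {"e":{"b":[71,34,68,57,73],"drb":{"et":46,"i":52},"mae":[26,36,23,31],"zwf":{"ux":0,"w":33}},"nmv":{"ch":{"jhc":24,"nj":32,"w":81},"d":49,"hpn":[10,73,86,55,87],"k":93,"n":{"ip":63,"kpo":97,"y":63}},"vtw":[{"cp":0,"rqj":52,"xv":84,"yu":42},{"eiw":27,"qc":57,"u":98,"xg":93,"xuu":2},{"bo":48,"ln":94,"s":66},[95,77,95,67,44]],"z":{"bmn":{"lj":43,"m":37,"pd":86,"u":30},"f":[88,26,61,9],"udu":[30,84,39,44,37]}}
After op 17 (add /z/f/2 10): {"e":{"b":[71,34,68,57,73],"drb":{"et":46,"i":52},"mae":[26,36,23,31],"zwf":{"ux":0,"w":33}},"nmv":{"ch":{"jhc":24,"nj":32,"w":81},"d":49,"hpn":[10,73,86,55,87],"k":3,"n":{"ip":63,"kpo":97,"y":63}},"vtw":[{"cp":0,"rqj":52,"xv":84,"yu":42},{"eiw":27,"qc":57,"u":98,"xg":93,"xuu":2},{"bo":48,"ln":94,"s":66},[95,77,95,67,44]],"z":{"bmn":{"lj":43,"m":37,"pd":86,"u":30},"f":[88,26,10,61,9],"udu":[30,84,39,44,37]}}
After op 19 (replace /vtw/3 30): {"e":{"b":[71,34,68,57,73],"drb":{"et":46,"i":52},"mae":[26,36,23,31],"zwf":{"ux":97,"w":33}},"nmv":{"ch":{"jhc":24,"nj":32,"w":81},"d":49,"hpn":[10,73,86,55,87],"k":3,"n":{"ip":63,"kpo":97,"y":63}},"vtw":[{"cp":0,"rqj":52,"xv":84,"yu":42},{"eiw":27,"qc":57,"u":98,"xg":93,"xuu":2},{"bo":48,"ln":94,"s":66},30],"z":{"bmn":{"lj":43,"m":37,"pd":86,"u":30},"f":[88,26,10,61,9],"udu":[30,84,39,44,37]}}
Value at /e/drb/et: 46

Answer: 46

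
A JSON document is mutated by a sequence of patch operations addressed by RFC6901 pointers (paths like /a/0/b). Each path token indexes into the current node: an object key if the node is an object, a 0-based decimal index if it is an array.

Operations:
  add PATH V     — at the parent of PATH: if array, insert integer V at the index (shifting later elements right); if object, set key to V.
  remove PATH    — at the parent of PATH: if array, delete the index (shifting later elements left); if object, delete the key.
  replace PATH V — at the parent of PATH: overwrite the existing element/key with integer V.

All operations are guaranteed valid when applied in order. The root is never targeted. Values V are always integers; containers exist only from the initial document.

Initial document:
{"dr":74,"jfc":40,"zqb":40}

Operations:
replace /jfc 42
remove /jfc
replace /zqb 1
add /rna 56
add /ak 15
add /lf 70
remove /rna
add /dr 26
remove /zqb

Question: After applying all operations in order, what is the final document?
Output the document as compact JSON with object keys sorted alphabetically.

Answer: {"ak":15,"dr":26,"lf":70}

Derivation:
After op 1 (replace /jfc 42): {"dr":74,"jfc":42,"zqb":40}
After op 2 (remove /jfc): {"dr":74,"zqb":40}
After op 3 (replace /zqb 1): {"dr":74,"zqb":1}
After op 4 (add /rna 56): {"dr":74,"rna":56,"zqb":1}
After op 5 (add /ak 15): {"ak":15,"dr":74,"rna":56,"zqb":1}
After op 6 (add /lf 70): {"ak":15,"dr":74,"lf":70,"rna":56,"zqb":1}
After op 7 (remove /rna): {"ak":15,"dr":74,"lf":70,"zqb":1}
After op 8 (add /dr 26): {"ak":15,"dr":26,"lf":70,"zqb":1}
After op 9 (remove /zqb): {"ak":15,"dr":26,"lf":70}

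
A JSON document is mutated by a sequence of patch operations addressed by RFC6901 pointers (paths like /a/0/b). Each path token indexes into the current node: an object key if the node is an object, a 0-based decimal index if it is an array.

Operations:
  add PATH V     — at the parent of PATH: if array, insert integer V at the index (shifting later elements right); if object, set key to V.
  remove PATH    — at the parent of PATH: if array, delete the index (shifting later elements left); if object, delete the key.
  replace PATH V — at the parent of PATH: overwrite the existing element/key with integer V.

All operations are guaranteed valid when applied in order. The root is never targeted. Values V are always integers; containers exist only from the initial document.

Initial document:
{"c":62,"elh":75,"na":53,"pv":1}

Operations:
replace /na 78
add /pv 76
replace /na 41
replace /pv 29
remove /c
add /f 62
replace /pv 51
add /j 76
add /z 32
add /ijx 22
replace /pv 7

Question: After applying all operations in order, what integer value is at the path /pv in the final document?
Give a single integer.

After op 1 (replace /na 78): {"c":62,"elh":75,"na":78,"pv":1}
After op 2 (add /pv 76): {"c":62,"elh":75,"na":78,"pv":76}
After op 3 (replace /na 41): {"c":62,"elh":75,"na":41,"pv":76}
After op 4 (replace /pv 29): {"c":62,"elh":75,"na":41,"pv":29}
After op 5 (remove /c): {"elh":75,"na":41,"pv":29}
After op 6 (add /f 62): {"elh":75,"f":62,"na":41,"pv":29}
After op 7 (replace /pv 51): {"elh":75,"f":62,"na":41,"pv":51}
After op 8 (add /j 76): {"elh":75,"f":62,"j":76,"na":41,"pv":51}
After op 9 (add /z 32): {"elh":75,"f":62,"j":76,"na":41,"pv":51,"z":32}
After op 10 (add /ijx 22): {"elh":75,"f":62,"ijx":22,"j":76,"na":41,"pv":51,"z":32}
After op 11 (replace /pv 7): {"elh":75,"f":62,"ijx":22,"j":76,"na":41,"pv":7,"z":32}
Value at /pv: 7

Answer: 7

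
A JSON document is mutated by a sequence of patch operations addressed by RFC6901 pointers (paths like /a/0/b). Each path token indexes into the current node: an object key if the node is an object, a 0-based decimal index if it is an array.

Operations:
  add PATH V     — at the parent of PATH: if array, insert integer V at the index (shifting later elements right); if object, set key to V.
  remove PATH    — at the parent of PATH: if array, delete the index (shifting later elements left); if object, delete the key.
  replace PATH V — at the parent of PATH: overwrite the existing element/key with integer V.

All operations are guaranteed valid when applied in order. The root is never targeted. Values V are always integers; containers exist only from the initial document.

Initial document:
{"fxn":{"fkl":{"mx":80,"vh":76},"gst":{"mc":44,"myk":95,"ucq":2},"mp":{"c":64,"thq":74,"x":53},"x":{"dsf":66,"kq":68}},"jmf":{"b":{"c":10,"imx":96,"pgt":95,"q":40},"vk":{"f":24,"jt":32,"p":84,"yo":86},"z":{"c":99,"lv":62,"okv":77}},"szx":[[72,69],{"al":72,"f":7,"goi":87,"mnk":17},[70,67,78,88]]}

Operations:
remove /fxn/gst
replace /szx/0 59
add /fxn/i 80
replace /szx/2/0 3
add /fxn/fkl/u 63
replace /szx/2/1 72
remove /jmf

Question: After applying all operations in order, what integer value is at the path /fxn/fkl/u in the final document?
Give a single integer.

After op 1 (remove /fxn/gst): {"fxn":{"fkl":{"mx":80,"vh":76},"mp":{"c":64,"thq":74,"x":53},"x":{"dsf":66,"kq":68}},"jmf":{"b":{"c":10,"imx":96,"pgt":95,"q":40},"vk":{"f":24,"jt":32,"p":84,"yo":86},"z":{"c":99,"lv":62,"okv":77}},"szx":[[72,69],{"al":72,"f":7,"goi":87,"mnk":17},[70,67,78,88]]}
After op 2 (replace /szx/0 59): {"fxn":{"fkl":{"mx":80,"vh":76},"mp":{"c":64,"thq":74,"x":53},"x":{"dsf":66,"kq":68}},"jmf":{"b":{"c":10,"imx":96,"pgt":95,"q":40},"vk":{"f":24,"jt":32,"p":84,"yo":86},"z":{"c":99,"lv":62,"okv":77}},"szx":[59,{"al":72,"f":7,"goi":87,"mnk":17},[70,67,78,88]]}
After op 3 (add /fxn/i 80): {"fxn":{"fkl":{"mx":80,"vh":76},"i":80,"mp":{"c":64,"thq":74,"x":53},"x":{"dsf":66,"kq":68}},"jmf":{"b":{"c":10,"imx":96,"pgt":95,"q":40},"vk":{"f":24,"jt":32,"p":84,"yo":86},"z":{"c":99,"lv":62,"okv":77}},"szx":[59,{"al":72,"f":7,"goi":87,"mnk":17},[70,67,78,88]]}
After op 4 (replace /szx/2/0 3): {"fxn":{"fkl":{"mx":80,"vh":76},"i":80,"mp":{"c":64,"thq":74,"x":53},"x":{"dsf":66,"kq":68}},"jmf":{"b":{"c":10,"imx":96,"pgt":95,"q":40},"vk":{"f":24,"jt":32,"p":84,"yo":86},"z":{"c":99,"lv":62,"okv":77}},"szx":[59,{"al":72,"f":7,"goi":87,"mnk":17},[3,67,78,88]]}
After op 5 (add /fxn/fkl/u 63): {"fxn":{"fkl":{"mx":80,"u":63,"vh":76},"i":80,"mp":{"c":64,"thq":74,"x":53},"x":{"dsf":66,"kq":68}},"jmf":{"b":{"c":10,"imx":96,"pgt":95,"q":40},"vk":{"f":24,"jt":32,"p":84,"yo":86},"z":{"c":99,"lv":62,"okv":77}},"szx":[59,{"al":72,"f":7,"goi":87,"mnk":17},[3,67,78,88]]}
After op 6 (replace /szx/2/1 72): {"fxn":{"fkl":{"mx":80,"u":63,"vh":76},"i":80,"mp":{"c":64,"thq":74,"x":53},"x":{"dsf":66,"kq":68}},"jmf":{"b":{"c":10,"imx":96,"pgt":95,"q":40},"vk":{"f":24,"jt":32,"p":84,"yo":86},"z":{"c":99,"lv":62,"okv":77}},"szx":[59,{"al":72,"f":7,"goi":87,"mnk":17},[3,72,78,88]]}
After op 7 (remove /jmf): {"fxn":{"fkl":{"mx":80,"u":63,"vh":76},"i":80,"mp":{"c":64,"thq":74,"x":53},"x":{"dsf":66,"kq":68}},"szx":[59,{"al":72,"f":7,"goi":87,"mnk":17},[3,72,78,88]]}
Value at /fxn/fkl/u: 63

Answer: 63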